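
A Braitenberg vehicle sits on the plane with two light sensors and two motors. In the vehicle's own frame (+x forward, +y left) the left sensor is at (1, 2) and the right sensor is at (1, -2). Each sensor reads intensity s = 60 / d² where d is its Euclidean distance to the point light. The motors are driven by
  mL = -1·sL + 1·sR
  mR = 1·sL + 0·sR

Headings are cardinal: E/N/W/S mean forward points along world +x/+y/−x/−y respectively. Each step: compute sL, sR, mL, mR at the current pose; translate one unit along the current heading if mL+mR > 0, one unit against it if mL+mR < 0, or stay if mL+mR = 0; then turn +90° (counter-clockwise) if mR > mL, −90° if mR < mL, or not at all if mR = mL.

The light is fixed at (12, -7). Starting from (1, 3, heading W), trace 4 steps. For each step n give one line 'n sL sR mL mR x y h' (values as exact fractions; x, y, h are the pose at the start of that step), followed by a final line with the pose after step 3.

0 15/52 5/24 -25/312 15/52 1 3 W
1 60/181 60/277 -5760/50137 60/181 0 3 S
2 30/121 6/17 216/2057 30/121 0 2 E
3 60/269 60/181 5280/48689 60/269 1 2 N
final 1 3 W

n=0: pose=(1,3,W); sL=15/52, sR=5/24; mL=-25/312, mR=15/52; mL+mR=5/24 → advance +1; mR−mL=115/312 → turn +1·90°
n=1: pose=(0,3,S); sL=60/181, sR=60/277; mL=-5760/50137, mR=60/181; mL+mR=60/277 → advance +1; mR−mL=22380/50137 → turn +1·90°
n=2: pose=(0,2,E); sL=30/121, sR=6/17; mL=216/2057, mR=30/121; mL+mR=6/17 → advance +1; mR−mL=294/2057 → turn +1·90°
n=3: pose=(1,2,N); sL=60/269, sR=60/181; mL=5280/48689, mR=60/269; mL+mR=60/181 → advance +1; mR−mL=5580/48689 → turn +1·90°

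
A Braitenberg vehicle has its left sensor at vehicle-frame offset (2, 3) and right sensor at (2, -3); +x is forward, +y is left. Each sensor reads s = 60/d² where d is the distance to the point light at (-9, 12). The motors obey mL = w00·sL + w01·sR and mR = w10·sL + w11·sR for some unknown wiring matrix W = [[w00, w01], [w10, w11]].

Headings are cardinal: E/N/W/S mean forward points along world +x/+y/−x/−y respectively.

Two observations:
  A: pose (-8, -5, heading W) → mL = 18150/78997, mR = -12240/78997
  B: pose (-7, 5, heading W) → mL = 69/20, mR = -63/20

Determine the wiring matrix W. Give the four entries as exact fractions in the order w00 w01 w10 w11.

obs A: pose=(-8,-5,W) → sL=60/401, sR=60/197, mL=18150/78997, mR=-12240/78997
obs B: pose=(-7,5,W) → sL=3/5, sR=15/4, mL=69/20, mR=-63/20
sensor matrix S = [[60/401, 60/197], [3/5, 15/4]]; det S = 29889/78997
solve [mL_A; mL_B] = S·[w00; w01] and [mR_A; mR_B] = S·[w10; w11]:
  w00 = -1/2, w01 = 1, w10 = 1, w11 = -1

-1/2 1 1 -1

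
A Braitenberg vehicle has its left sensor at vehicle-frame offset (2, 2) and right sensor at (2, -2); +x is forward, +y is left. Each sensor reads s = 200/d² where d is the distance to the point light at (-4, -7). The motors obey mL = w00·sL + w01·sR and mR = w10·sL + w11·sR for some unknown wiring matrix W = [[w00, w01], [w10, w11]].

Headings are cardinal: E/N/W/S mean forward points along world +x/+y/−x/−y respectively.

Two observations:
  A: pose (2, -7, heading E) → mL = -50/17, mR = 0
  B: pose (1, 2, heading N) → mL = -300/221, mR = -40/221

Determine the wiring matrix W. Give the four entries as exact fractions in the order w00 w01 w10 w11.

-1/2 -1/2 -1/2 1/2

obs A: pose=(2,-7,E) → sL=50/17, sR=50/17, mL=-50/17, mR=0
obs B: pose=(1,2,N) → sL=20/13, sR=20/17, mL=-300/221, mR=-40/221
sensor matrix S = [[50/17, 50/17], [20/13, 20/17]]; det S = -4000/3757
solve [mL_A; mL_B] = S·[w00; w01] and [mR_A; mR_B] = S·[w10; w11]:
  w00 = -1/2, w01 = -1/2, w10 = -1/2, w11 = 1/2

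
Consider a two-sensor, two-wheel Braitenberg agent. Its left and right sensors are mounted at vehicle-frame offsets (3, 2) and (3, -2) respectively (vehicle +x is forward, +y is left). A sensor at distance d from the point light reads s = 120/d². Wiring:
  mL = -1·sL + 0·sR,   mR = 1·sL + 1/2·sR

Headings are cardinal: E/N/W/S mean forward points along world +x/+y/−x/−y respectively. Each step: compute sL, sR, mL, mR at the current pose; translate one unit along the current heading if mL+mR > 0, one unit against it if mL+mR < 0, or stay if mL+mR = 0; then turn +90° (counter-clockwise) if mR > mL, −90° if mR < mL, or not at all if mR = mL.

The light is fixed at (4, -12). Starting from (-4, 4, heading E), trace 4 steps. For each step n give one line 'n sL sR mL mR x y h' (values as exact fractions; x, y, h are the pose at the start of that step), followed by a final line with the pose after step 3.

0 120/349 120/221 -120/349 47460/77129 -4 4 E
1 60/221 60/193 -60/221 18210/42653 -3 4 N
2 24/65 120/461 -24/65 14964/29965 -3 5 W
3 15/29 15/37 -15/29 1545/2146 -4 5 S
final -4 4 E

n=0: pose=(-4,4,E); sL=120/349, sR=120/221; mL=-120/349, mR=47460/77129; mL+mR=60/221 → advance +1; mR−mL=73980/77129 → turn +1·90°
n=1: pose=(-3,4,N); sL=60/221, sR=60/193; mL=-60/221, mR=18210/42653; mL+mR=30/193 → advance +1; mR−mL=29790/42653 → turn +1·90°
n=2: pose=(-3,5,W); sL=24/65, sR=120/461; mL=-24/65, mR=14964/29965; mL+mR=60/461 → advance +1; mR−mL=26028/29965 → turn +1·90°
n=3: pose=(-4,5,S); sL=15/29, sR=15/37; mL=-15/29, mR=1545/2146; mL+mR=15/74 → advance +1; mR−mL=2655/2146 → turn +1·90°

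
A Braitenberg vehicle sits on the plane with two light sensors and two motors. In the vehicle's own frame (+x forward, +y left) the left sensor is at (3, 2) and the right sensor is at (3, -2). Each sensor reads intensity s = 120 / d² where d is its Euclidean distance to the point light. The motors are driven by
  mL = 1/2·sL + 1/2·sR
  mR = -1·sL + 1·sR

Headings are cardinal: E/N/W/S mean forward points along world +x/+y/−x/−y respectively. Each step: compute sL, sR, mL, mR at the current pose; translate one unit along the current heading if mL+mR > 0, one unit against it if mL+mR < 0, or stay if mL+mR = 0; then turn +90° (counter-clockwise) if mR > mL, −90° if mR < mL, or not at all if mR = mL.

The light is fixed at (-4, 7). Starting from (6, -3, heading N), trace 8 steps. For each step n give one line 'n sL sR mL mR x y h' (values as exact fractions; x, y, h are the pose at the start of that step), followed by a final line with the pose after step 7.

n=0: pose=(6,-3,N); sL=120/113, sR=120/193; mL=18360/21809, mR=-9600/21809; mL+mR=8760/21809 → advance +1; mR−mL=-27960/21809 → turn -1·90°
n=1: pose=(6,-2,E); sL=60/109, sR=12/29; mL=1524/3161, mR=-432/3161; mL+mR=1092/3161 → advance +1; mR−mL=-1956/3161 → turn -1·90°
n=2: pose=(7,-2,S); sL=120/313, sR=8/15; mL=2152/4695, mR=704/4695; mL+mR=952/1565 → advance +1; mR−mL=-1448/4695 → turn -1·90°
n=3: pose=(7,-3,W); sL=15/26, sR=15/16; mL=315/416, mR=75/208; mL+mR=465/416 → advance +1; mR−mL=-165/416 → turn -1·90°
n=4: pose=(6,-3,N); sL=120/113, sR=120/193; mL=18360/21809, mR=-9600/21809; mL+mR=8760/21809 → advance +1; mR−mL=-27960/21809 → turn -1·90°
n=5: pose=(6,-2,E); sL=60/109, sR=12/29; mL=1524/3161, mR=-432/3161; mL+mR=1092/3161 → advance +1; mR−mL=-1956/3161 → turn -1·90°
n=6: pose=(7,-2,S); sL=120/313, sR=8/15; mL=2152/4695, mR=704/4695; mL+mR=952/1565 → advance +1; mR−mL=-1448/4695 → turn -1·90°
n=7: pose=(7,-3,W); sL=15/26, sR=15/16; mL=315/416, mR=75/208; mL+mR=465/416 → advance +1; mR−mL=-165/416 → turn -1·90°

0 120/113 120/193 18360/21809 -9600/21809 6 -3 N
1 60/109 12/29 1524/3161 -432/3161 6 -2 E
2 120/313 8/15 2152/4695 704/4695 7 -2 S
3 15/26 15/16 315/416 75/208 7 -3 W
4 120/113 120/193 18360/21809 -9600/21809 6 -3 N
5 60/109 12/29 1524/3161 -432/3161 6 -2 E
6 120/313 8/15 2152/4695 704/4695 7 -2 S
7 15/26 15/16 315/416 75/208 7 -3 W
final 6 -3 N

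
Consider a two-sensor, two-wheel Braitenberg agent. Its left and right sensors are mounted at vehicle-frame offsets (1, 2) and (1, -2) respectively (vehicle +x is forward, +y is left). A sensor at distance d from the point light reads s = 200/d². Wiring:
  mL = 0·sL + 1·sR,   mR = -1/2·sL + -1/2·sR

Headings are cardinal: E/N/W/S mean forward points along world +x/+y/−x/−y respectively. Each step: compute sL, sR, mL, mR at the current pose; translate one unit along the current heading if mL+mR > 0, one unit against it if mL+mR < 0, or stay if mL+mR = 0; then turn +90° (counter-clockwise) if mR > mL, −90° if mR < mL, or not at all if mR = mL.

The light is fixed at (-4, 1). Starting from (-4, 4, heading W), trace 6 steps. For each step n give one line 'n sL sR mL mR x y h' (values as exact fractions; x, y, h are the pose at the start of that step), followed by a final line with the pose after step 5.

0 100 100/13 100/13 -700/13 -4 4 W
1 200/17 8 8 -168/17 -3 4 N
2 10 50 50 -30 -3 3 E
3 200/17 200 200 -1800/17 -2 3 S
4 100 20 20 -60 -2 2 W
5 40 200/29 200/29 -680/29 -1 2 N
final -1 1 E

n=0: pose=(-4,4,W); sL=100, sR=100/13; mL=100/13, mR=-700/13; mL+mR=-600/13 → advance -1; mR−mL=-800/13 → turn -1·90°
n=1: pose=(-3,4,N); sL=200/17, sR=8; mL=8, mR=-168/17; mL+mR=-32/17 → advance -1; mR−mL=-304/17 → turn -1·90°
n=2: pose=(-3,3,E); sL=10, sR=50; mL=50, mR=-30; mL+mR=20 → advance +1; mR−mL=-80 → turn -1·90°
n=3: pose=(-2,3,S); sL=200/17, sR=200; mL=200, mR=-1800/17; mL+mR=1600/17 → advance +1; mR−mL=-5200/17 → turn -1·90°
n=4: pose=(-2,2,W); sL=100, sR=20; mL=20, mR=-60; mL+mR=-40 → advance -1; mR−mL=-80 → turn -1·90°
n=5: pose=(-1,2,N); sL=40, sR=200/29; mL=200/29, mR=-680/29; mL+mR=-480/29 → advance -1; mR−mL=-880/29 → turn -1·90°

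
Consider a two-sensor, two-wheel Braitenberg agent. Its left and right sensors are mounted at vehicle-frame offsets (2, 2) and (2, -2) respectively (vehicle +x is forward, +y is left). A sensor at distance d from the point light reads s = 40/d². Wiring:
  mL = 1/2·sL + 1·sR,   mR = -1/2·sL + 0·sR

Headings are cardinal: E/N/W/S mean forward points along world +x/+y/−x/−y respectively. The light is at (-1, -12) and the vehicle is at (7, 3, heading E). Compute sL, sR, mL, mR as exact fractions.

left sensor world pos  = (9, 5); dL² = 389
right sensor world pos = (9, 1); dR² = 269
sL = 40/389 = 40/389
sR = 40/269 = 40/269
mL = 1/2·sL + 1·sR = 20940/104641
mR = -1/2·sL + 0·sR = -20/389

40/389 40/269 20940/104641 -20/389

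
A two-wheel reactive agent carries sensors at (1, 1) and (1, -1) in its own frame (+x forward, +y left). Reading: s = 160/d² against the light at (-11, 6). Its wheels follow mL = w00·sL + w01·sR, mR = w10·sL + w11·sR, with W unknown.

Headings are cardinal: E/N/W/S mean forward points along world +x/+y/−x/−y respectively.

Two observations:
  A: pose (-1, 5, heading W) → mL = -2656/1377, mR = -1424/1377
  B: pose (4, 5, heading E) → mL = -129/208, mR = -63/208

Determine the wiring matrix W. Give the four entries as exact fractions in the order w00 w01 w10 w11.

-1/2 -1/2 1/2 -1

obs A: pose=(-1,5,W) → sL=32/17, sR=160/81, mL=-2656/1377, mR=-1424/1377
obs B: pose=(4,5,E) → sL=5/8, sR=8/13, mL=-129/208, mR=-63/208
sensor matrix S = [[32/17, 160/81], [5/8, 8/13]]; det S = -1364/17901
solve [mL_A; mL_B] = S·[w00; w01] and [mR_A; mR_B] = S·[w10; w11]:
  w00 = -1/2, w01 = -1/2, w10 = 1/2, w11 = -1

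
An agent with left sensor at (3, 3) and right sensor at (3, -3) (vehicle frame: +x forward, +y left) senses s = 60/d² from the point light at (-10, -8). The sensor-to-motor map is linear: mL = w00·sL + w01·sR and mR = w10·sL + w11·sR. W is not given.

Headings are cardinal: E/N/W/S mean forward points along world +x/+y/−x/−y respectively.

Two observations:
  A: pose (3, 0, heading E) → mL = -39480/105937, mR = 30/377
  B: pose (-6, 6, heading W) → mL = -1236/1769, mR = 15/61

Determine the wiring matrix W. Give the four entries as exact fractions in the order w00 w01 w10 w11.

obs A: pose=(3,0,E) → sL=60/377, sR=60/281, mL=-39480/105937, mR=30/377
obs B: pose=(-6,6,W) → sL=30/61, sR=6/29, mL=-1236/1769, mR=15/61
sensor matrix S = [[60/377, 60/281], [30/61, 6/29]]; det S = -13508640/187402553
solve [mL_A; mL_B] = S·[w00; w01] and [mR_A; mR_B] = S·[w10; w11]:
  w00 = -1, w01 = -1, w10 = 1/2, w11 = 0

-1 -1 1/2 0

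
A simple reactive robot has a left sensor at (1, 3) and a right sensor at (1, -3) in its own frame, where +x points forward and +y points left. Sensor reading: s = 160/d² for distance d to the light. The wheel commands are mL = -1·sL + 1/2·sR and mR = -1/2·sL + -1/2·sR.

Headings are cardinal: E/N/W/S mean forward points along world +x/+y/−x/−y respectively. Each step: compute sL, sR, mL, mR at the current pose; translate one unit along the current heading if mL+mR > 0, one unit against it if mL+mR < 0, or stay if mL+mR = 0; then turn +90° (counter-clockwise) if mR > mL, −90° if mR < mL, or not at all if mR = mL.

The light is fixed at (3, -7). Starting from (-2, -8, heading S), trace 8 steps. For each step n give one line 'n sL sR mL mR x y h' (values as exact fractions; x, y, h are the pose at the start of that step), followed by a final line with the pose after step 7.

n=0: pose=(-2,-8,S); sL=20, sR=40/17; mL=-320/17, mR=-190/17; mL+mR=-30 → advance -1; mR−mL=130/17 → turn +1·90°
n=1: pose=(-2,-7,E); sL=32/5, sR=32/5; mL=-16/5, mR=-32/5; mL+mR=-48/5 → advance -1; mR−mL=-16/5 → turn -1·90°
n=2: pose=(-3,-7,S); sL=16, sR=80/41; mL=-616/41, mR=-368/41; mL+mR=-24 → advance -1; mR−mL=248/41 → turn +1·90°
n=3: pose=(-3,-6,E); sL=160/41, sR=160/29; mL=-1360/1189, mR=-5600/1189; mL+mR=-240/41 → advance -1; mR−mL=-4240/1189 → turn -1·90°
n=4: pose=(-4,-6,S); sL=10, sR=8/5; mL=-46/5, mR=-29/5; mL+mR=-15 → advance -1; mR−mL=17/5 → turn +1·90°
n=5: pose=(-4,-5,E); sL=160/61, sR=160/37; mL=-1040/2257, mR=-7840/2257; mL+mR=-240/61 → advance -1; mR−mL=-6800/2257 → turn -1·90°
n=6: pose=(-5,-5,S); sL=80/13, sR=80/61; mL=-4360/793, mR=-2960/793; mL+mR=-120/13 → advance -1; mR−mL=1400/793 → turn +1·90°
n=7: pose=(-5,-4,E); sL=32/17, sR=160/49; mL=-208/833, mR=-2144/833; mL+mR=-48/17 → advance -1; mR−mL=-1936/833 → turn -1·90°

0 20 40/17 -320/17 -190/17 -2 -8 S
1 32/5 32/5 -16/5 -32/5 -2 -7 E
2 16 80/41 -616/41 -368/41 -3 -7 S
3 160/41 160/29 -1360/1189 -5600/1189 -3 -6 E
4 10 8/5 -46/5 -29/5 -4 -6 S
5 160/61 160/37 -1040/2257 -7840/2257 -4 -5 E
6 80/13 80/61 -4360/793 -2960/793 -5 -5 S
7 32/17 160/49 -208/833 -2144/833 -5 -4 E
final -6 -4 S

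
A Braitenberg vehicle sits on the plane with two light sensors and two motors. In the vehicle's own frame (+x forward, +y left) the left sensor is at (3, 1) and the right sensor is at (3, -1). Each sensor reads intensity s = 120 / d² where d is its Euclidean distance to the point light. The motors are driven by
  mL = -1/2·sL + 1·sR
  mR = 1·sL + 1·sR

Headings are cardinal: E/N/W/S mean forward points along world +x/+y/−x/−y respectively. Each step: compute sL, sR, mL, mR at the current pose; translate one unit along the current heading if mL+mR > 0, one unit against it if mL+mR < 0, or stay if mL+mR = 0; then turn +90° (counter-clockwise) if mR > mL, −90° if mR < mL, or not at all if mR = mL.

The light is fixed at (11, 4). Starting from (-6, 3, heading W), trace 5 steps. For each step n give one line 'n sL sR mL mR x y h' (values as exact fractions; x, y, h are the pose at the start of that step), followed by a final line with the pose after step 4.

n=0: pose=(-6,3,W); sL=30/101, sR=3/10; mL=153/1010, mR=603/1010; mL+mR=378/505 → advance +1; mR−mL=45/101 → turn +1·90°
n=1: pose=(-7,3,S); sL=24/61, sR=120/377; mL=2796/22997, mR=16368/22997; mL+mR=19164/22997 → advance +1; mR−mL=36/61 → turn +1·90°
n=2: pose=(-7,2,E); sL=60/113, sR=20/39; mL=1090/4407, mR=4600/4407; mL+mR=5690/4407 → advance +1; mR−mL=90/113 → turn +1·90°
n=3: pose=(-6,2,N); sL=24/65, sR=120/257; mL=4716/16705, mR=13968/16705; mL+mR=18684/16705 → advance +1; mR−mL=36/65 → turn +1·90°
n=4: pose=(-6,3,W); sL=30/101, sR=3/10; mL=153/1010, mR=603/1010; mL+mR=378/505 → advance +1; mR−mL=45/101 → turn +1·90°

0 30/101 3/10 153/1010 603/1010 -6 3 W
1 24/61 120/377 2796/22997 16368/22997 -7 3 S
2 60/113 20/39 1090/4407 4600/4407 -7 2 E
3 24/65 120/257 4716/16705 13968/16705 -6 2 N
4 30/101 3/10 153/1010 603/1010 -6 3 W
final -7 3 S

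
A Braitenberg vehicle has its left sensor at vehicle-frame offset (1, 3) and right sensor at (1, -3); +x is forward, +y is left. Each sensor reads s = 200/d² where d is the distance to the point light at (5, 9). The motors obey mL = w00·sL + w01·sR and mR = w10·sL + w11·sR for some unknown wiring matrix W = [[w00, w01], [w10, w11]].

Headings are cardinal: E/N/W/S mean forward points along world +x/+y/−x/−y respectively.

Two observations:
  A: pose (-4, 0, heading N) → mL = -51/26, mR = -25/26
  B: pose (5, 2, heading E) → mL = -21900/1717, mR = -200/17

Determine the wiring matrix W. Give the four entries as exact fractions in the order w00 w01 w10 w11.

-1 -1/2 -1 0

obs A: pose=(-4,0,N) → sL=25/26, sR=2, mL=-51/26, mR=-25/26
obs B: pose=(5,2,E) → sL=200/17, sR=200/101, mL=-21900/1717, mR=-200/17
sensor matrix S = [[25/26, 2], [200/17, 200/101]]; det S = -482700/22321
solve [mL_A; mL_B] = S·[w00; w01] and [mR_A; mR_B] = S·[w10; w11]:
  w00 = -1, w01 = -1/2, w10 = -1, w11 = 0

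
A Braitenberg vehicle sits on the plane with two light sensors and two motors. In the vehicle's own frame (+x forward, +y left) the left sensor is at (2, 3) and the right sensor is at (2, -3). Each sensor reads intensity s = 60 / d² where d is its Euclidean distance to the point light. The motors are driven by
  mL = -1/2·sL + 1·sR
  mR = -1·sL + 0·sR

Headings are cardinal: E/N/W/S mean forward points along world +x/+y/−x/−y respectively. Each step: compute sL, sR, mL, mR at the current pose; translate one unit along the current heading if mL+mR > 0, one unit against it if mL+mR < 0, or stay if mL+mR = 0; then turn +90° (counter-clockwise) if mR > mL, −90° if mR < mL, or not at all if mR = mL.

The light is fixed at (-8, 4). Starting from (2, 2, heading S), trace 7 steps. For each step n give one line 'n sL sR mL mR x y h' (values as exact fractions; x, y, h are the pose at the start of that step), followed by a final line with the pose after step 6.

n=0: pose=(2,2,S); sL=12/37, sR=12/13; mL=366/481, mR=-12/37; mL+mR=210/481 → advance +1; mR−mL=-522/481 → turn -1·90°
n=1: pose=(2,1,W); sL=3/5, sR=15/16; mL=51/80, mR=-3/5; mL+mR=3/80 → advance +1; mR−mL=-99/80 → turn -1·90°
n=2: pose=(1,1,N); sL=60/37, sR=12/29; mL=-426/1073, mR=-60/37; mL+mR=-2166/1073 → advance -1; mR−mL=-1314/1073 → turn -1·90°
n=3: pose=(1,0,E); sL=30/61, sR=6/17; mL=111/1037, mR=-30/61; mL+mR=-399/1037 → advance -1; mR−mL=-621/1037 → turn -1·90°
n=4: pose=(0,0,S); sL=60/157, sR=60/61; mL=7590/9577, mR=-60/157; mL+mR=3930/9577 → advance +1; mR−mL=-11250/9577 → turn -1·90°
n=5: pose=(0,-1,W); sL=3/5, sR=3/2; mL=6/5, mR=-3/5; mL+mR=3/5 → advance +1; mR−mL=-9/5 → turn -1·90°
n=6: pose=(-1,-1,N); sL=12/5, sR=60/109; mL=-354/545, mR=-12/5; mL+mR=-1662/545 → advance -1; mR−mL=-954/545 → turn -1·90°

0 12/37 12/13 366/481 -12/37 2 2 S
1 3/5 15/16 51/80 -3/5 2 1 W
2 60/37 12/29 -426/1073 -60/37 1 1 N
3 30/61 6/17 111/1037 -30/61 1 0 E
4 60/157 60/61 7590/9577 -60/157 0 0 S
5 3/5 3/2 6/5 -3/5 0 -1 W
6 12/5 60/109 -354/545 -12/5 -1 -1 N
final -1 -2 E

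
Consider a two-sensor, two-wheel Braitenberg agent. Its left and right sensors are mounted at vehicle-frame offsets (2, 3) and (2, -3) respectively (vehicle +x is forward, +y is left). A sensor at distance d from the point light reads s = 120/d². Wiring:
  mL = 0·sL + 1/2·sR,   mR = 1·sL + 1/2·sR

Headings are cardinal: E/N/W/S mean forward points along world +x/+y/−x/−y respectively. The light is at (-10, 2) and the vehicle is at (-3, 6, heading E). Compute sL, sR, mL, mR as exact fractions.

12/13 60/41 30/41 882/533

left sensor world pos  = (-1, 9); dL² = 130
right sensor world pos = (-1, 3); dR² = 82
sL = 120/130 = 12/13
sR = 120/82 = 60/41
mL = 0·sL + 1/2·sR = 30/41
mR = 1·sL + 1/2·sR = 882/533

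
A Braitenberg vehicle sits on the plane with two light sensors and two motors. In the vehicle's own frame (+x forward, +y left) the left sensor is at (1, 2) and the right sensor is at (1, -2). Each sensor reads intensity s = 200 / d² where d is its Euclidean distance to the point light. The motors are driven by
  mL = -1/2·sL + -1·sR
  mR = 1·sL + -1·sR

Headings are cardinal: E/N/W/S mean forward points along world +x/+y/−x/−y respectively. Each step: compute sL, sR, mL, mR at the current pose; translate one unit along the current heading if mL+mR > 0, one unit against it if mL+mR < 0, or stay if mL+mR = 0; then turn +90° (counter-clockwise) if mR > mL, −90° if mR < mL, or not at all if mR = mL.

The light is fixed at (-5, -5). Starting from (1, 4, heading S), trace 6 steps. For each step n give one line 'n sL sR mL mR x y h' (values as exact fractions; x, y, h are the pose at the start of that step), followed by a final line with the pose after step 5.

0 25/16 5/2 -105/32 -15/16 1 4 S
1 200/193 200/113 -49900/21809 -16000/21809 1 5 E
2 20/13 20/17 -430/221 80/221 0 5 N
3 40/13 200/137 -5340/1781 2880/1781 0 4 W
4 25/16 5/2 -105/32 -15/16 1 4 S
5 200/193 200/113 -49900/21809 -16000/21809 1 5 E
final 0 5 N

n=0: pose=(1,4,S); sL=25/16, sR=5/2; mL=-105/32, mR=-15/16; mL+mR=-135/32 → advance -1; mR−mL=75/32 → turn +1·90°
n=1: pose=(1,5,E); sL=200/193, sR=200/113; mL=-49900/21809, mR=-16000/21809; mL+mR=-65900/21809 → advance -1; mR−mL=300/193 → turn +1·90°
n=2: pose=(0,5,N); sL=20/13, sR=20/17; mL=-430/221, mR=80/221; mL+mR=-350/221 → advance -1; mR−mL=30/13 → turn +1·90°
n=3: pose=(0,4,W); sL=40/13, sR=200/137; mL=-5340/1781, mR=2880/1781; mL+mR=-2460/1781 → advance -1; mR−mL=60/13 → turn +1·90°
n=4: pose=(1,4,S); sL=25/16, sR=5/2; mL=-105/32, mR=-15/16; mL+mR=-135/32 → advance -1; mR−mL=75/32 → turn +1·90°
n=5: pose=(1,5,E); sL=200/193, sR=200/113; mL=-49900/21809, mR=-16000/21809; mL+mR=-65900/21809 → advance -1; mR−mL=300/193 → turn +1·90°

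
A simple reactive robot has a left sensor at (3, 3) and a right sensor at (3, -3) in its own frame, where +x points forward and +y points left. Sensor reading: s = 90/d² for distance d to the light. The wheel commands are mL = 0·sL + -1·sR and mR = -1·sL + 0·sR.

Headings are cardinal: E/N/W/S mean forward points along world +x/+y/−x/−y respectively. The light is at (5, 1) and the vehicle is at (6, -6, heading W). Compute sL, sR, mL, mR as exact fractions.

left sensor world pos  = (3, -9); dL² = 104
right sensor world pos = (3, -3); dR² = 20
sL = 90/104 = 45/52
sR = 90/20 = 9/2
mL = 0·sL + -1·sR = -9/2
mR = -1·sL + 0·sR = -45/52

45/52 9/2 -9/2 -45/52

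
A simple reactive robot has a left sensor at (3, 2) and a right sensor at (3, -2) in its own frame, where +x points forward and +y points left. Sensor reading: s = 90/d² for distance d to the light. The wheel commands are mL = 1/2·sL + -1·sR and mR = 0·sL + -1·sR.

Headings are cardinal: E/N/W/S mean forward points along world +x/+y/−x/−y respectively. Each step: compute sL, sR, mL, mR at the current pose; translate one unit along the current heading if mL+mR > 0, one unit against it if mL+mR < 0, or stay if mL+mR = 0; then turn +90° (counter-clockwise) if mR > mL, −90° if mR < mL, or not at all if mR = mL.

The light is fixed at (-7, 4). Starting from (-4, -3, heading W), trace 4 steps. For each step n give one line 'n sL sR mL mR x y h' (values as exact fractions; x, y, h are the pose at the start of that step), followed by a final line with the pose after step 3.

0 10/9 18/5 -137/45 -18/5 -4 -3 W
1 9/2 45/26 27/52 -45/26 -3 -3 N
2 18/17 90/149 -189/2533 -90/149 -3 -4 E
3 45/73 45/61 -3825/8906 -45/61 -4 -4 S
final -4 -3 W

n=0: pose=(-4,-3,W); sL=10/9, sR=18/5; mL=-137/45, mR=-18/5; mL+mR=-299/45 → advance -1; mR−mL=-5/9 → turn -1·90°
n=1: pose=(-3,-3,N); sL=9/2, sR=45/26; mL=27/52, mR=-45/26; mL+mR=-63/52 → advance -1; mR−mL=-9/4 → turn -1·90°
n=2: pose=(-3,-4,E); sL=18/17, sR=90/149; mL=-189/2533, mR=-90/149; mL+mR=-1719/2533 → advance -1; mR−mL=-9/17 → turn -1·90°
n=3: pose=(-4,-4,S); sL=45/73, sR=45/61; mL=-3825/8906, mR=-45/61; mL+mR=-10395/8906 → advance -1; mR−mL=-45/146 → turn -1·90°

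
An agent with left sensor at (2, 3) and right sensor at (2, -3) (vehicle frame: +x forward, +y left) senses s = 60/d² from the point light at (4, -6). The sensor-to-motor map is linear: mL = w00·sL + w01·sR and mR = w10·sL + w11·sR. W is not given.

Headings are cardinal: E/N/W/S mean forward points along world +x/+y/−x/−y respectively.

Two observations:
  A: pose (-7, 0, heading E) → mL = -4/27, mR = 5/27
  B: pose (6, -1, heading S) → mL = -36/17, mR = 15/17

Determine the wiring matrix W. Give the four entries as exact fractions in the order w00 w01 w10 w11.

obs A: pose=(-7,0,E) → sL=10/27, sR=2/3, mL=-4/27, mR=5/27
obs B: pose=(6,-1,S) → sL=30/17, sR=6, mL=-36/17, mR=15/17
sensor matrix S = [[10/27, 2/3], [30/17, 6]]; det S = 160/153
solve [mL_A; mL_B] = S·[w00; w01] and [mR_A; mR_B] = S·[w10; w11]:
  w00 = 1/2, w01 = -1/2, w10 = 1/2, w11 = 0

1/2 -1/2 1/2 0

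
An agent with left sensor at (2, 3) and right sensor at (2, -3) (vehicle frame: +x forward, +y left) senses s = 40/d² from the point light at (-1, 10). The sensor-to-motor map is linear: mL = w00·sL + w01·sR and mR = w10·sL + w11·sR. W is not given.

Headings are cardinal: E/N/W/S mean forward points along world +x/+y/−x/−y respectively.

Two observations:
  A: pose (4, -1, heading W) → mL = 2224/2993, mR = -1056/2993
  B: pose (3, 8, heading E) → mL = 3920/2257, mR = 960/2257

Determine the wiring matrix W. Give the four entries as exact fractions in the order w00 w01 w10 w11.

1 1 1 -1

obs A: pose=(4,-1,W) → sL=8/41, sR=40/73, mL=2224/2993, mR=-1056/2993
obs B: pose=(3,8,E) → sL=40/37, sR=40/61, mL=3920/2257, mR=960/2257
sensor matrix S = [[8/41, 40/73], [40/37, 40/61]]; det S = -3137280/6755201
solve [mL_A; mL_B] = S·[w00; w01] and [mR_A; mR_B] = S·[w10; w11]:
  w00 = 1, w01 = 1, w10 = 1, w11 = -1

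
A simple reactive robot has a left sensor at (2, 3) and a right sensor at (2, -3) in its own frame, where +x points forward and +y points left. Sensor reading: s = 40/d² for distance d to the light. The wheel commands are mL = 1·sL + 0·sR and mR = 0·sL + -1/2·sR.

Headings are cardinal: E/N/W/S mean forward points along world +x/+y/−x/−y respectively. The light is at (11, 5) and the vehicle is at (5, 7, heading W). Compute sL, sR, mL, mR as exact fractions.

left sensor world pos  = (3, 4); dL² = 65
right sensor world pos = (3, 10); dR² = 89
sL = 40/65 = 8/13
sR = 40/89 = 40/89
mL = 1·sL + 0·sR = 8/13
mR = 0·sL + -1/2·sR = -20/89

8/13 40/89 8/13 -20/89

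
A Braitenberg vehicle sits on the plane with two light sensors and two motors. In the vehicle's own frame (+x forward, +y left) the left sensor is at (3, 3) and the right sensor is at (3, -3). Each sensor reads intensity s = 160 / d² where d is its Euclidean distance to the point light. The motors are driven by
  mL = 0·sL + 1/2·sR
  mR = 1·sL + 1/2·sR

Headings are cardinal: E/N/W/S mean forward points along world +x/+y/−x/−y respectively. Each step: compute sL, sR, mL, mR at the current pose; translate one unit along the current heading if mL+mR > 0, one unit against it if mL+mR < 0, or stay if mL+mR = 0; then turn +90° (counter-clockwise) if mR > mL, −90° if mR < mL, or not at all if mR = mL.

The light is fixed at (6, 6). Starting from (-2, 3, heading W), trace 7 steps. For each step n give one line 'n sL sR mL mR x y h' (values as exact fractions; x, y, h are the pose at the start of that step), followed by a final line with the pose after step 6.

n=0: pose=(-2,3,W); sL=160/157, sR=160/121; mL=80/121, mR=31920/18997; mL+mR=44480/18997 → advance +1; mR−mL=160/157 → turn +1·90°
n=1: pose=(-3,3,S); sL=20/9, sR=8/9; mL=4/9, mR=8/3; mL+mR=28/9 → advance +1; mR−mL=20/9 → turn +1·90°
n=2: pose=(-3,2,E); sL=160/37, sR=32/17; mL=16/17, mR=3312/629; mL+mR=3904/629 → advance +1; mR−mL=160/37 → turn +1·90°
n=3: pose=(-2,2,N); sL=80/61, sR=80/13; mL=40/13, mR=3480/793; mL+mR=5920/793 → advance +1; mR−mL=80/61 → turn +1·90°
n=4: pose=(-2,3,W); sL=160/157, sR=160/121; mL=80/121, mR=31920/18997; mL+mR=44480/18997 → advance +1; mR−mL=160/157 → turn +1·90°
n=5: pose=(-3,3,S); sL=20/9, sR=8/9; mL=4/9, mR=8/3; mL+mR=28/9 → advance +1; mR−mL=20/9 → turn +1·90°
n=6: pose=(-3,2,E); sL=160/37, sR=32/17; mL=16/17, mR=3312/629; mL+mR=3904/629 → advance +1; mR−mL=160/37 → turn +1·90°

0 160/157 160/121 80/121 31920/18997 -2 3 W
1 20/9 8/9 4/9 8/3 -3 3 S
2 160/37 32/17 16/17 3312/629 -3 2 E
3 80/61 80/13 40/13 3480/793 -2 2 N
4 160/157 160/121 80/121 31920/18997 -2 3 W
5 20/9 8/9 4/9 8/3 -3 3 S
6 160/37 32/17 16/17 3312/629 -3 2 E
final -2 2 N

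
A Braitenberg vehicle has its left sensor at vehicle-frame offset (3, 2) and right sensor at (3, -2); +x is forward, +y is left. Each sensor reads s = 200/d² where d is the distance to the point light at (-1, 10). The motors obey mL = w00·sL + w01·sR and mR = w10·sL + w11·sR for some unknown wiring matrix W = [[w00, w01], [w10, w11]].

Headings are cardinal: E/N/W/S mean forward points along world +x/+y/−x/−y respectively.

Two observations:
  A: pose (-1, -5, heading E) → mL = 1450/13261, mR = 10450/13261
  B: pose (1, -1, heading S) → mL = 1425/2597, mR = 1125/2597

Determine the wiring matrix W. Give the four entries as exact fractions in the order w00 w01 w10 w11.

-1/2 1 1 -1/2

obs A: pose=(-1,-5,E) → sL=100/89, sR=100/149, mL=1450/13261, mR=10450/13261
obs B: pose=(1,-1,S) → sL=50/53, sR=50/49, mL=1425/2597, mR=1125/2597
sensor matrix S = [[100/89, 100/149], [50/53, 50/49]]; det S = 17680000/34438817
solve [mL_A; mL_B] = S·[w00; w01] and [mR_A; mR_B] = S·[w10; w11]:
  w00 = -1/2, w01 = 1, w10 = 1, w11 = -1/2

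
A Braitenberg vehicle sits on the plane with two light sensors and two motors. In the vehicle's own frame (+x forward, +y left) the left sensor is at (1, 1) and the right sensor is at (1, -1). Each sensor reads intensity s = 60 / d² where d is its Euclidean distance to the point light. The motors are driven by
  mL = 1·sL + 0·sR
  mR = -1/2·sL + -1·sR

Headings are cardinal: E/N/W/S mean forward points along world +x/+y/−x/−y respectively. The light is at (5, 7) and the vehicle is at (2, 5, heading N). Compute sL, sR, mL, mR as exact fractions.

60/17 12 60/17 -234/17

left sensor world pos  = (1, 6); dL² = 17
right sensor world pos = (3, 6); dR² = 5
sL = 60/17 = 60/17
sR = 60/5 = 12
mL = 1·sL + 0·sR = 60/17
mR = -1/2·sL + -1·sR = -234/17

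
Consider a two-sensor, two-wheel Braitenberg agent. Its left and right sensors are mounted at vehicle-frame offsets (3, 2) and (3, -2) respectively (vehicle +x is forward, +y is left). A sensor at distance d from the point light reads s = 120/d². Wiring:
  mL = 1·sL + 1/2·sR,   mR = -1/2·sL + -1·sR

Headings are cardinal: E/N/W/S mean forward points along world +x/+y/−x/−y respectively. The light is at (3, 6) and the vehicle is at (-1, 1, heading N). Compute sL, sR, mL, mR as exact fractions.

left sensor world pos  = (-3, 4); dL² = 40
right sensor world pos = (1, 4); dR² = 8
sL = 120/40 = 3
sR = 120/8 = 15
mL = 1·sL + 1/2·sR = 21/2
mR = -1/2·sL + -1·sR = -33/2

3 15 21/2 -33/2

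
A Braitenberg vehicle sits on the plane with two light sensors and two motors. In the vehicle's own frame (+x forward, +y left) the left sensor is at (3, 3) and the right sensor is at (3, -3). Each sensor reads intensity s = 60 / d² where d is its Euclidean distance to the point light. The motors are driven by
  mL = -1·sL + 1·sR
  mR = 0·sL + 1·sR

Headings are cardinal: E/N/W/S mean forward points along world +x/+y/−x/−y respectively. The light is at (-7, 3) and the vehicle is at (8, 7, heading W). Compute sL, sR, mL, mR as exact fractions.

12/29 60/193 -576/5597 60/193

left sensor world pos  = (5, 4); dL² = 145
right sensor world pos = (5, 10); dR² = 193
sL = 60/145 = 12/29
sR = 60/193 = 60/193
mL = -1·sL + 1·sR = -576/5597
mR = 0·sL + 1·sR = 60/193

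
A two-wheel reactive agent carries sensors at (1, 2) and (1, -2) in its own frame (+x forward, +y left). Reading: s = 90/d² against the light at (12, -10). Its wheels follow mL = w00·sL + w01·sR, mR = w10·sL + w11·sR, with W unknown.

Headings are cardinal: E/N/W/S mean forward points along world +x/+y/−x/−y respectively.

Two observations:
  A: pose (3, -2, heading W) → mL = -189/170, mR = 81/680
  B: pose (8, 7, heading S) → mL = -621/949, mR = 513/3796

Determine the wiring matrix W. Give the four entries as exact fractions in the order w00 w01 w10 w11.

-1 -1 -1/2 1

obs A: pose=(3,-2,W) → sL=45/68, sR=9/20, mL=-189/170, mR=81/680
obs B: pose=(8,7,S) → sL=9/26, sR=45/146, mL=-621/949, mR=513/3796
sensor matrix S = [[45/68, 9/20], [9/26, 45/146]]; det S = 3888/80665
solve [mL_A; mL_B] = S·[w00; w01] and [mR_A; mR_B] = S·[w10; w11]:
  w00 = -1, w01 = -1, w10 = -1/2, w11 = 1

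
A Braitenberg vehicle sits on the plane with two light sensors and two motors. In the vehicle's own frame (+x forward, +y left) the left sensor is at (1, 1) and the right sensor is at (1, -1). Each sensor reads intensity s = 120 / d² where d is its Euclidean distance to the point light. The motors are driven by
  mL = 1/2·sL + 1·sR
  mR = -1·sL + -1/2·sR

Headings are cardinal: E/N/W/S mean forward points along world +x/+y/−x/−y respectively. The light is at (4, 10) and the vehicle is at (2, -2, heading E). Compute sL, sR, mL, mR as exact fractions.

60/61 12/17 1242/1037 -1386/1037

left sensor world pos  = (3, -1); dL² = 122
right sensor world pos = (3, -3); dR² = 170
sL = 120/122 = 60/61
sR = 120/170 = 12/17
mL = 1/2·sL + 1·sR = 1242/1037
mR = -1·sL + -1/2·sR = -1386/1037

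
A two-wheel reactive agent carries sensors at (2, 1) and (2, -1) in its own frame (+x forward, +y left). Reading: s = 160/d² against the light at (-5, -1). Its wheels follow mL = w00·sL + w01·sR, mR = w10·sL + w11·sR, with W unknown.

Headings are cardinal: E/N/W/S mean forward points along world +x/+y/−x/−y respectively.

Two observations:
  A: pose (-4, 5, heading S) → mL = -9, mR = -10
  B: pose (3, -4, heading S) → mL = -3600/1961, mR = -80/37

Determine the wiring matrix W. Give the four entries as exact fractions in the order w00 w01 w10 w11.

obs A: pose=(-4,5,S) → sL=8, sR=10, mL=-9, mR=-10
obs B: pose=(3,-4,S) → sL=80/53, sR=80/37, mL=-3600/1961, mR=-80/37
sensor matrix S = [[8, 10], [80/53, 80/37]]; det S = 4320/1961
solve [mL_A; mL_B] = S·[w00; w01] and [mR_A; mR_B] = S·[w10; w11]:
  w00 = -1/2, w01 = -1/2, w10 = 0, w11 = -1

-1/2 -1/2 0 -1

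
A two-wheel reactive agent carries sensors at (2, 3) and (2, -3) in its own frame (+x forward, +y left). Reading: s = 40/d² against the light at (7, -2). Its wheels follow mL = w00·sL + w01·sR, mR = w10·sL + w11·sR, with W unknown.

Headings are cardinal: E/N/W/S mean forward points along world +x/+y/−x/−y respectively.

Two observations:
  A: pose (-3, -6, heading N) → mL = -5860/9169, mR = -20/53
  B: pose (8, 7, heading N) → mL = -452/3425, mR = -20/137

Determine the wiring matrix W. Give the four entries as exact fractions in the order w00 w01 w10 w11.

obs A: pose=(-3,-6,N) → sL=40/173, sR=40/53, mL=-5860/9169, mR=-20/53
obs B: pose=(8,7,N) → sL=8/25, sR=40/137, mL=-452/3425, mR=-20/137
sensor matrix S = [[40/173, 40/53], [8/25, 40/137]]; det S = -1092864/6280765
solve [mL_A; mL_B] = S·[w00; w01] and [mR_A; mR_B] = S·[w10; w11]:
  w00 = 1/2, w01 = -1, w10 = 0, w11 = -1/2

1/2 -1 0 -1/2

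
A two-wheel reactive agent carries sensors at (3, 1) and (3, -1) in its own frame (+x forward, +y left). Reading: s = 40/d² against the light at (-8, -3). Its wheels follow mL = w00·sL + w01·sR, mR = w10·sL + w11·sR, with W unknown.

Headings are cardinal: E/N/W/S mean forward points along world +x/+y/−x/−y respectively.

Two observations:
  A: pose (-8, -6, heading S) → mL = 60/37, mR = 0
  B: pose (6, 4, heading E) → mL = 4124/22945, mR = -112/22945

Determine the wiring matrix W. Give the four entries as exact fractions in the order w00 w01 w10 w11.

obs A: pose=(-8,-6,S) → sL=40/37, sR=40/37, mL=60/37, mR=0
obs B: pose=(6,4,E) → sL=40/353, sR=8/65, mL=4124/22945, mR=-112/22945
sensor matrix S = [[40/37, 40/37], [40/353, 8/65]]; det S = 1792/169793
solve [mL_A; mL_B] = S·[w00; w01] and [mR_A; mR_B] = S·[w10; w11]:
  w00 = 1/2, w01 = 1, w10 = 1/2, w11 = -1/2

1/2 1 1/2 -1/2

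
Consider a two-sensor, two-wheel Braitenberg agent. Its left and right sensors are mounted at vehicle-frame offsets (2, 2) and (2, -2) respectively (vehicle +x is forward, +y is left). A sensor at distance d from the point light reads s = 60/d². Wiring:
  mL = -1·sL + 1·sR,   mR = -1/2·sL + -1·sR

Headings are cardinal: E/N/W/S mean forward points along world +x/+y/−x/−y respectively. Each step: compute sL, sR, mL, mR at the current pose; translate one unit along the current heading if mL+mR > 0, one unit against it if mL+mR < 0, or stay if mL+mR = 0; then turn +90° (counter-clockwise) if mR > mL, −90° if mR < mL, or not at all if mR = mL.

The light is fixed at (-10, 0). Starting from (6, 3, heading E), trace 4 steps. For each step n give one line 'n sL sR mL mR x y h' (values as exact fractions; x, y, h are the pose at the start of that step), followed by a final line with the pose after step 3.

0 60/349 12/65 288/22685 -6138/22685 6 3 E
1 6/29 6/17 72/493 -225/493 5 3 S
2 60/173 12/41 -384/7093 -3306/7093 5 4 W
3 15/58 1/6 -8/87 -103/348 6 4 N
final 6 3 E

n=0: pose=(6,3,E); sL=60/349, sR=12/65; mL=288/22685, mR=-6138/22685; mL+mR=-90/349 → advance -1; mR−mL=-6426/22685 → turn -1·90°
n=1: pose=(5,3,S); sL=6/29, sR=6/17; mL=72/493, mR=-225/493; mL+mR=-9/29 → advance -1; mR−mL=-297/493 → turn -1·90°
n=2: pose=(5,4,W); sL=60/173, sR=12/41; mL=-384/7093, mR=-3306/7093; mL+mR=-90/173 → advance -1; mR−mL=-2922/7093 → turn -1·90°
n=3: pose=(6,4,N); sL=15/58, sR=1/6; mL=-8/87, mR=-103/348; mL+mR=-45/116 → advance -1; mR−mL=-71/348 → turn -1·90°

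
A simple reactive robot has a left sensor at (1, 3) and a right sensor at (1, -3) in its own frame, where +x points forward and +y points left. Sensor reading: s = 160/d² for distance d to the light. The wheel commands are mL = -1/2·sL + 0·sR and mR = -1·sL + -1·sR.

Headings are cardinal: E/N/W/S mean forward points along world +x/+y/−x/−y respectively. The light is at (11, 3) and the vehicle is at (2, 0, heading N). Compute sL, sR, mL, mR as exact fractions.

40/37 4 -20/37 -188/37

left sensor world pos  = (-1, 1); dL² = 148
right sensor world pos = (5, 1); dR² = 40
sL = 160/148 = 40/37
sR = 160/40 = 4
mL = -1/2·sL + 0·sR = -20/37
mR = -1·sL + -1·sR = -188/37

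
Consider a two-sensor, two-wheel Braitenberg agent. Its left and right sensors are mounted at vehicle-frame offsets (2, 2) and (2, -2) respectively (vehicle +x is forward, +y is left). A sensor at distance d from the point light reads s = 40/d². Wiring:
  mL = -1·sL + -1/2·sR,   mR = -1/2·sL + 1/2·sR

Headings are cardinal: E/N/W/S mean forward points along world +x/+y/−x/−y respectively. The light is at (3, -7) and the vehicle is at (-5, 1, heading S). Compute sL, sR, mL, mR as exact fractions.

left sensor world pos  = (-3, -1); dL² = 72
right sensor world pos = (-7, -1); dR² = 136
sL = 40/72 = 5/9
sR = 40/136 = 5/17
mL = -1·sL + -1/2·sR = -215/306
mR = -1/2·sL + 1/2·sR = -20/153

5/9 5/17 -215/306 -20/153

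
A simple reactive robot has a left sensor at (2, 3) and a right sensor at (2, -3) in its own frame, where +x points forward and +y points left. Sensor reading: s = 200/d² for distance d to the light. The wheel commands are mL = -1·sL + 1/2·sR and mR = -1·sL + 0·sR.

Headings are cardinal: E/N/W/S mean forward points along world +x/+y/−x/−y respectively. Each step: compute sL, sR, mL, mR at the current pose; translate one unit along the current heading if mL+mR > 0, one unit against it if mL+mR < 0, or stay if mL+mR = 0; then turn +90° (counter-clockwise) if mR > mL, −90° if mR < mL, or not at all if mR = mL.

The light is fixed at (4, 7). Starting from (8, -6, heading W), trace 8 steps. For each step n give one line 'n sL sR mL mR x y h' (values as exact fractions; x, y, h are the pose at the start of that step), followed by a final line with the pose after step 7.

n=0: pose=(8,-6,W); sL=10/13, sR=25/13; mL=5/26, mR=-10/13; mL+mR=-15/26 → advance -1; mR−mL=-25/26 → turn -1·90°
n=1: pose=(9,-6,N); sL=8/5, sR=40/37; mL=-196/185, mR=-8/5; mL+mR=-492/185 → advance -1; mR−mL=-20/37 → turn -1·90°
n=2: pose=(9,-7,E); sL=20/17, sR=100/169; mL=-2530/2873, mR=-20/17; mL+mR=-5910/2873 → advance -1; mR−mL=-50/169 → turn -1·90°
n=3: pose=(8,-7,S); sL=40/61, sR=200/257; mL=-4180/15677, mR=-40/61; mL+mR=-14460/15677 → advance -1; mR−mL=-100/257 → turn -1·90°
n=4: pose=(8,-6,W); sL=10/13, sR=25/13; mL=5/26, mR=-10/13; mL+mR=-15/26 → advance -1; mR−mL=-25/26 → turn -1·90°
n=5: pose=(9,-6,N); sL=8/5, sR=40/37; mL=-196/185, mR=-8/5; mL+mR=-492/185 → advance -1; mR−mL=-20/37 → turn -1·90°
n=6: pose=(9,-7,E); sL=20/17, sR=100/169; mL=-2530/2873, mR=-20/17; mL+mR=-5910/2873 → advance -1; mR−mL=-50/169 → turn -1·90°
n=7: pose=(8,-7,S); sL=40/61, sR=200/257; mL=-4180/15677, mR=-40/61; mL+mR=-14460/15677 → advance -1; mR−mL=-100/257 → turn -1·90°

0 10/13 25/13 5/26 -10/13 8 -6 W
1 8/5 40/37 -196/185 -8/5 9 -6 N
2 20/17 100/169 -2530/2873 -20/17 9 -7 E
3 40/61 200/257 -4180/15677 -40/61 8 -7 S
4 10/13 25/13 5/26 -10/13 8 -6 W
5 8/5 40/37 -196/185 -8/5 9 -6 N
6 20/17 100/169 -2530/2873 -20/17 9 -7 E
7 40/61 200/257 -4180/15677 -40/61 8 -7 S
final 8 -6 W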